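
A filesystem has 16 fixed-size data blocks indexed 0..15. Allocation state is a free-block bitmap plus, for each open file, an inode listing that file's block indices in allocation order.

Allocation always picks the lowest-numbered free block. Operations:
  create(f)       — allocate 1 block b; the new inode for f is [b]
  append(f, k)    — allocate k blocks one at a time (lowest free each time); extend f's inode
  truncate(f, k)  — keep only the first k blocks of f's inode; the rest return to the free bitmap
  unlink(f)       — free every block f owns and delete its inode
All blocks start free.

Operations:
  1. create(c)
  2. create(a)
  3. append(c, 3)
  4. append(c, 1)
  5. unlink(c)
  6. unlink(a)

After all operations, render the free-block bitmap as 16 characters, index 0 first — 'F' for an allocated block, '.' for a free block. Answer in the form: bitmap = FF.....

bitmap = ................

  1. create(c)  ⇒  F...............  {c→[0]}
  2. create(a)  ⇒  FF..............  {a→[1]; c→[0]}
  3. append(c, 3)  ⇒  FFFFF...........  {a→[1]; c→[0, 2, 3, 4]}
  4. append(c, 1)  ⇒  FFFFFF..........  {a→[1]; c→[0, 2, 3, 4, 5]}
  5. unlink(c)  ⇒  .F..............  {a→[1]}
  6. unlink(a)  ⇒  ................  {}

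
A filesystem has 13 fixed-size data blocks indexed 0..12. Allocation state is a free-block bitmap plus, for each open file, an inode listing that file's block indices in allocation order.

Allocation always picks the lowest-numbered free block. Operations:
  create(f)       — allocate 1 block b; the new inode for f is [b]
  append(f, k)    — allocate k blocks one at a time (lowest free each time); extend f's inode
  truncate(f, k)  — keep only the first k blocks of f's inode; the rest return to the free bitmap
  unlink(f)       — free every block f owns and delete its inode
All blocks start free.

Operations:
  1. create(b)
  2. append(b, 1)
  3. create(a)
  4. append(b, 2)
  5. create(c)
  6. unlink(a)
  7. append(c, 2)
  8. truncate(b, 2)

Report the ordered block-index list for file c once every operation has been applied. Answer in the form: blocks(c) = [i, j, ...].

  1. create(b)  ⇒  F............  {b→[0]}
  2. append(b, 1)  ⇒  FF...........  {b→[0, 1]}
  3. create(a)  ⇒  FFF..........  {a→[2]; b→[0, 1]}
  4. append(b, 2)  ⇒  FFFFF........  {a→[2]; b→[0, 1, 3, 4]}
  5. create(c)  ⇒  FFFFFF.......  {a→[2]; b→[0, 1, 3, 4]; c→[5]}
  6. unlink(a)  ⇒  FF.FFF.......  {b→[0, 1, 3, 4]; c→[5]}
  7. append(c, 2)  ⇒  FFFFFFF......  {b→[0, 1, 3, 4]; c→[5, 2, 6]}
  8. truncate(b, 2)  ⇒  FFF..FF......  {b→[0, 1]; c→[5, 2, 6]}

blocks(c) = [5, 2, 6]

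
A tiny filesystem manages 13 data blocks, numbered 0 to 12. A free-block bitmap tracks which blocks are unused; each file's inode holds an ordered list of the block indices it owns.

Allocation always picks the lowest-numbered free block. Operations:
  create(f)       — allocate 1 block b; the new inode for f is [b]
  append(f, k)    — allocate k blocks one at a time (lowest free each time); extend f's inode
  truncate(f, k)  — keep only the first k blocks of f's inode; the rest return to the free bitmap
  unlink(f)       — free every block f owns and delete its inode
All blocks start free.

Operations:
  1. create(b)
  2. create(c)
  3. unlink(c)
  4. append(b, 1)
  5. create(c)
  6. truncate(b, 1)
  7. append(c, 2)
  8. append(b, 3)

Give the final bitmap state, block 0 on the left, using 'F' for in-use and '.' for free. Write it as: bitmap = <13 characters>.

bitmap = FFFFFFF......

  1. create(b)  ⇒  F............  {b→[0]}
  2. create(c)  ⇒  FF...........  {b→[0]; c→[1]}
  3. unlink(c)  ⇒  F............  {b→[0]}
  4. append(b, 1)  ⇒  FF...........  {b→[0, 1]}
  5. create(c)  ⇒  FFF..........  {b→[0, 1]; c→[2]}
  6. truncate(b, 1)  ⇒  F.F..........  {b→[0]; c→[2]}
  7. append(c, 2)  ⇒  FFFF.........  {b→[0]; c→[2, 1, 3]}
  8. append(b, 3)  ⇒  FFFFFFF......  {b→[0, 4, 5, 6]; c→[2, 1, 3]}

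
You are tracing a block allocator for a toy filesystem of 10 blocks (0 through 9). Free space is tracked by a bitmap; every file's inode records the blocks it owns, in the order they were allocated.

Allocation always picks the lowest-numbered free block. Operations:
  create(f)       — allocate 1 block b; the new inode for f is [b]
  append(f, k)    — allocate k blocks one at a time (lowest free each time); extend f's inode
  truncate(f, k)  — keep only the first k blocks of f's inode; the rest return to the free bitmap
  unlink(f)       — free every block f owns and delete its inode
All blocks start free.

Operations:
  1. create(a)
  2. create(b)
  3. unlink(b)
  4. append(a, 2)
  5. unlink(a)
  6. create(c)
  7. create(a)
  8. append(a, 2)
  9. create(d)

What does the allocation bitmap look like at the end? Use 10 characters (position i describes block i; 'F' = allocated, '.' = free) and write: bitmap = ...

bitmap = FFFFF.....

[1] create(a) — a=0 (map F.........)
[2] create(b) — a=0 b=1 (map FF........)
[3] unlink(b) — a=0 (map F.........)
[4] append(a, 2) — a=0,1,2 (map FFF.......)
[5] unlink(a) —  (map ..........)
[6] create(c) — c=0 (map F.........)
[7] create(a) — a=1 c=0 (map FF........)
[8] append(a, 2) — a=1,2,3 c=0 (map FFFF......)
[9] create(d) — a=1,2,3 c=0 d=4 (map FFFFF.....)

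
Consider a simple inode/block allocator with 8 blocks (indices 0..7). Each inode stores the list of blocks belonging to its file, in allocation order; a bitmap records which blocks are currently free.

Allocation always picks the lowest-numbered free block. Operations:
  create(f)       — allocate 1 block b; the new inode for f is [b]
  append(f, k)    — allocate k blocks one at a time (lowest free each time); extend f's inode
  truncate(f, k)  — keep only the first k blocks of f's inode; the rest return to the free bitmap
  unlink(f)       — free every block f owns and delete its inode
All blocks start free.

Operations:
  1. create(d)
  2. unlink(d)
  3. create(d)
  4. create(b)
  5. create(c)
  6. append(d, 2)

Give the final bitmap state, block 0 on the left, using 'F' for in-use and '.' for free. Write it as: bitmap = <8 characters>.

bitmap = FFFFF...

  1. create(d)  ⇒  F.......  {d→[0]}
  2. unlink(d)  ⇒  ........  {}
  3. create(d)  ⇒  F.......  {d→[0]}
  4. create(b)  ⇒  FF......  {b→[1]; d→[0]}
  5. create(c)  ⇒  FFF.....  {b→[1]; c→[2]; d→[0]}
  6. append(d, 2)  ⇒  FFFFF...  {b→[1]; c→[2]; d→[0, 3, 4]}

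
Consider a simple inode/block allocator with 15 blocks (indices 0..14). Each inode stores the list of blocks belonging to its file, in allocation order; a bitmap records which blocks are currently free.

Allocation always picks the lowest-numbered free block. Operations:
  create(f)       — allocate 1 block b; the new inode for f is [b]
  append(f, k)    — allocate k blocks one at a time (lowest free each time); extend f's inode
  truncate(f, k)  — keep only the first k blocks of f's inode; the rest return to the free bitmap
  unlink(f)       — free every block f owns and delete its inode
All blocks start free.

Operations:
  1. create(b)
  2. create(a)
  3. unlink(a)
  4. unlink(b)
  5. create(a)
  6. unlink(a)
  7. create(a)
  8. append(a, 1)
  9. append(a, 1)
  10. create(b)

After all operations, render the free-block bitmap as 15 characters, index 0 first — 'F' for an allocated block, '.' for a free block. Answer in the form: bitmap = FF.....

bitmap = FFFF...........

  1. create(b)  ⇒  F..............  {b→[0]}
  2. create(a)  ⇒  FF.............  {a→[1]; b→[0]}
  3. unlink(a)  ⇒  F..............  {b→[0]}
  4. unlink(b)  ⇒  ...............  {}
  5. create(a)  ⇒  F..............  {a→[0]}
  6. unlink(a)  ⇒  ...............  {}
  7. create(a)  ⇒  F..............  {a→[0]}
  8. append(a, 1)  ⇒  FF.............  {a→[0, 1]}
  9. append(a, 1)  ⇒  FFF............  {a→[0, 1, 2]}
  10. create(b)  ⇒  FFFF...........  {a→[0, 1, 2]; b→[3]}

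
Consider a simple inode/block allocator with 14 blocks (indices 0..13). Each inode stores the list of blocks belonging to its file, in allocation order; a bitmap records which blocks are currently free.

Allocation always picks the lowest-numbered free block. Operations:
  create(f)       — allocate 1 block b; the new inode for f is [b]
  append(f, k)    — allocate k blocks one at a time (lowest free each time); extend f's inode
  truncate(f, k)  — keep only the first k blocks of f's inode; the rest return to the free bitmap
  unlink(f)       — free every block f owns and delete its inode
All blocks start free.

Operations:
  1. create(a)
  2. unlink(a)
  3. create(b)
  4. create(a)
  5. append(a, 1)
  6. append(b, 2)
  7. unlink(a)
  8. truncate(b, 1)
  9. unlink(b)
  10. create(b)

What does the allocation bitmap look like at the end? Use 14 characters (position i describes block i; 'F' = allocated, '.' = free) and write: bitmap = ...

after create(a) → a:[0]  free=[F.............]
after unlink(a) →   free=[..............]
after create(b) → b:[0]  free=[F.............]
after create(a) → a:[1], b:[0]  free=[FF............]
after append(a, 1) → a:[1, 2], b:[0]  free=[FFF...........]
after append(b, 2) → a:[1, 2], b:[0, 3, 4]  free=[FFFFF.........]
after unlink(a) → b:[0, 3, 4]  free=[F..FF.........]
after truncate(b, 1) → b:[0]  free=[F.............]
after unlink(b) →   free=[..............]
after create(b) → b:[0]  free=[F.............]

bitmap = F.............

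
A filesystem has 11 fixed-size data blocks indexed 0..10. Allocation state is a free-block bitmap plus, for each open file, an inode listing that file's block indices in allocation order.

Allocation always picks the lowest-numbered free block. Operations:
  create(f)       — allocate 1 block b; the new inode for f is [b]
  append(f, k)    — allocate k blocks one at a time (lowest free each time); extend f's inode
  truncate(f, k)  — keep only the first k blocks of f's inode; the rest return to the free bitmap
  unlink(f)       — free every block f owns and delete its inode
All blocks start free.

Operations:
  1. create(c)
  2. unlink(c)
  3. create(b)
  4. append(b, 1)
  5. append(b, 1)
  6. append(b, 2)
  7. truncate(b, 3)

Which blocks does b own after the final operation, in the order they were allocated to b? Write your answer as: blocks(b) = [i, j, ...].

[1] create(c) — c=0 (map F..........)
[2] unlink(c) —  (map ...........)
[3] create(b) — b=0 (map F..........)
[4] append(b, 1) — b=0,1 (map FF.........)
[5] append(b, 1) — b=0,1,2 (map FFF........)
[6] append(b, 2) — b=0,1,2,3,4 (map FFFFF......)
[7] truncate(b, 3) — b=0,1,2 (map FFF........)

blocks(b) = [0, 1, 2]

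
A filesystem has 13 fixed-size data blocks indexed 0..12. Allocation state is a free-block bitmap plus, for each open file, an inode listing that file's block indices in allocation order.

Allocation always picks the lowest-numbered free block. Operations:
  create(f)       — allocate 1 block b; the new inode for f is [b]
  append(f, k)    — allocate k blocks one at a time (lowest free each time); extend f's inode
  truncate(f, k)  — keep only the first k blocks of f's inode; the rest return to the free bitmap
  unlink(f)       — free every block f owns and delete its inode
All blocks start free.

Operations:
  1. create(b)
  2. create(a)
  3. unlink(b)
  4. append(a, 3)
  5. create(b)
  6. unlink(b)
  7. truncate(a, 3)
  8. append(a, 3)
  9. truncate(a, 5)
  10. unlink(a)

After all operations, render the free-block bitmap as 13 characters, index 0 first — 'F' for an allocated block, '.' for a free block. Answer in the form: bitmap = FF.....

bitmap = .............

create(b): bitmap=F............ | b=[0]
create(a): bitmap=FF........... | a=[1] b=[0]
unlink(b): bitmap=.F........... | a=[1]
append(a, 3): bitmap=FFFF......... | a=[1, 0, 2, 3]
create(b): bitmap=FFFFF........ | a=[1, 0, 2, 3] b=[4]
unlink(b): bitmap=FFFF......... | a=[1, 0, 2, 3]
truncate(a, 3): bitmap=FFF.......... | a=[1, 0, 2]
append(a, 3): bitmap=FFFFFF....... | a=[1, 0, 2, 3, 4, 5]
truncate(a, 5): bitmap=FFFFF........ | a=[1, 0, 2, 3, 4]
unlink(a): bitmap=............. | 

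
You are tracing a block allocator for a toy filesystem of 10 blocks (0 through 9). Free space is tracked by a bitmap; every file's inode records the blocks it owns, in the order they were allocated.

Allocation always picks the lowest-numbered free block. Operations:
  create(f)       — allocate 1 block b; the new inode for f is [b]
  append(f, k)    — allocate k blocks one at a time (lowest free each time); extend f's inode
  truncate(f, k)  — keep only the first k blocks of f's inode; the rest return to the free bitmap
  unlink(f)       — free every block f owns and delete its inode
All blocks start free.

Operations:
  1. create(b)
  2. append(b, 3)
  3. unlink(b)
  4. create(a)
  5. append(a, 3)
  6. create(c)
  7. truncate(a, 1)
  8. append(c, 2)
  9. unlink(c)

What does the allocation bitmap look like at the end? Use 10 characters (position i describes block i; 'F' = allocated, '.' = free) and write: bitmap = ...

create(b): bitmap=F......... | b=[0]
append(b, 3): bitmap=FFFF...... | b=[0, 1, 2, 3]
unlink(b): bitmap=.......... | 
create(a): bitmap=F......... | a=[0]
append(a, 3): bitmap=FFFF...... | a=[0, 1, 2, 3]
create(c): bitmap=FFFFF..... | a=[0, 1, 2, 3] c=[4]
truncate(a, 1): bitmap=F...F..... | a=[0] c=[4]
append(c, 2): bitmap=FFF.F..... | a=[0] c=[4, 1, 2]
unlink(c): bitmap=F......... | a=[0]

bitmap = F.........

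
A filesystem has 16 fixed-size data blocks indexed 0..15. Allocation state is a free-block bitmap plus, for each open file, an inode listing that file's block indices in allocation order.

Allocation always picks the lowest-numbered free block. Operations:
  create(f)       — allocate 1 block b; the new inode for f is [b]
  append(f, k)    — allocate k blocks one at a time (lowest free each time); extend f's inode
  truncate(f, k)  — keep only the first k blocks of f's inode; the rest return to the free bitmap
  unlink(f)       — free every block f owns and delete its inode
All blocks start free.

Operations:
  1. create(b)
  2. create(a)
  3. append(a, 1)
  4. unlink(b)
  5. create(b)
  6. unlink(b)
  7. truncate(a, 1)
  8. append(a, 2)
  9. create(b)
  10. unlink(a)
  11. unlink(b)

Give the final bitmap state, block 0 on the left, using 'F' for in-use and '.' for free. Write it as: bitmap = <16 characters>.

bitmap = ................

  1. create(b)  ⇒  F...............  {b→[0]}
  2. create(a)  ⇒  FF..............  {a→[1]; b→[0]}
  3. append(a, 1)  ⇒  FFF.............  {a→[1, 2]; b→[0]}
  4. unlink(b)  ⇒  .FF.............  {a→[1, 2]}
  5. create(b)  ⇒  FFF.............  {a→[1, 2]; b→[0]}
  6. unlink(b)  ⇒  .FF.............  {a→[1, 2]}
  7. truncate(a, 1)  ⇒  .F..............  {a→[1]}
  8. append(a, 2)  ⇒  FFF.............  {a→[1, 0, 2]}
  9. create(b)  ⇒  FFFF............  {a→[1, 0, 2]; b→[3]}
  10. unlink(a)  ⇒  ...F............  {b→[3]}
  11. unlink(b)  ⇒  ................  {}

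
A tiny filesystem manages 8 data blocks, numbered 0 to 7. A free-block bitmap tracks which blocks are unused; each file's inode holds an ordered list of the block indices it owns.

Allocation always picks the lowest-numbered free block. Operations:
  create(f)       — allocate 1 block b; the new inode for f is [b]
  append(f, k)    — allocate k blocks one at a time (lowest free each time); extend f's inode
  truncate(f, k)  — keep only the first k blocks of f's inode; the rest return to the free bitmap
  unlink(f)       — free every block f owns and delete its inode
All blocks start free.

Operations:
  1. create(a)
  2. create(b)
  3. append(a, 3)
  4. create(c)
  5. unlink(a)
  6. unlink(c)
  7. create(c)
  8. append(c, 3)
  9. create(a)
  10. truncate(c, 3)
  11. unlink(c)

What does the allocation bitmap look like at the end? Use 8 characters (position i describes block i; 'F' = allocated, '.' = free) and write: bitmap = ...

  1. create(a)  ⇒  F.......  {a→[0]}
  2. create(b)  ⇒  FF......  {a→[0]; b→[1]}
  3. append(a, 3)  ⇒  FFFFF...  {a→[0, 2, 3, 4]; b→[1]}
  4. create(c)  ⇒  FFFFFF..  {a→[0, 2, 3, 4]; b→[1]; c→[5]}
  5. unlink(a)  ⇒  .F...F..  {b→[1]; c→[5]}
  6. unlink(c)  ⇒  .F......  {b→[1]}
  7. create(c)  ⇒  FF......  {b→[1]; c→[0]}
  8. append(c, 3)  ⇒  FFFFF...  {b→[1]; c→[0, 2, 3, 4]}
  9. create(a)  ⇒  FFFFFF..  {a→[5]; b→[1]; c→[0, 2, 3, 4]}
  10. truncate(c, 3)  ⇒  FFFF.F..  {a→[5]; b→[1]; c→[0, 2, 3]}
  11. unlink(c)  ⇒  .F...F..  {a→[5]; b→[1]}

bitmap = .F...F..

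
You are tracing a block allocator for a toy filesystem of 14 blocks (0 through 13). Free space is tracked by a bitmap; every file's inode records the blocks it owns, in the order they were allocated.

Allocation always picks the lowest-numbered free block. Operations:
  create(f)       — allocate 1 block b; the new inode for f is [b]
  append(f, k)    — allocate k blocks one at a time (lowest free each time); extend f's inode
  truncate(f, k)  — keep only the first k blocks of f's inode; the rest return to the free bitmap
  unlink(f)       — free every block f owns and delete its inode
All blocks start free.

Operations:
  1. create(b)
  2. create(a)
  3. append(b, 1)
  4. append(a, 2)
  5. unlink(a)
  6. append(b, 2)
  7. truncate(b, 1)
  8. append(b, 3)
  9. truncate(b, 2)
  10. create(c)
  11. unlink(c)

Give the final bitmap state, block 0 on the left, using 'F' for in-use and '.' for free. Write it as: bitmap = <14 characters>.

after create(b) → b:[0]  free=[F.............]
after create(a) → a:[1], b:[0]  free=[FF............]
after append(b, 1) → a:[1], b:[0, 2]  free=[FFF...........]
after append(a, 2) → a:[1, 3, 4], b:[0, 2]  free=[FFFFF.........]
after unlink(a) → b:[0, 2]  free=[F.F...........]
after append(b, 2) → b:[0, 2, 1, 3]  free=[FFFF..........]
after truncate(b, 1) → b:[0]  free=[F.............]
after append(b, 3) → b:[0, 1, 2, 3]  free=[FFFF..........]
after truncate(b, 2) → b:[0, 1]  free=[FF............]
after create(c) → b:[0, 1], c:[2]  free=[FFF...........]
after unlink(c) → b:[0, 1]  free=[FF............]

bitmap = FF............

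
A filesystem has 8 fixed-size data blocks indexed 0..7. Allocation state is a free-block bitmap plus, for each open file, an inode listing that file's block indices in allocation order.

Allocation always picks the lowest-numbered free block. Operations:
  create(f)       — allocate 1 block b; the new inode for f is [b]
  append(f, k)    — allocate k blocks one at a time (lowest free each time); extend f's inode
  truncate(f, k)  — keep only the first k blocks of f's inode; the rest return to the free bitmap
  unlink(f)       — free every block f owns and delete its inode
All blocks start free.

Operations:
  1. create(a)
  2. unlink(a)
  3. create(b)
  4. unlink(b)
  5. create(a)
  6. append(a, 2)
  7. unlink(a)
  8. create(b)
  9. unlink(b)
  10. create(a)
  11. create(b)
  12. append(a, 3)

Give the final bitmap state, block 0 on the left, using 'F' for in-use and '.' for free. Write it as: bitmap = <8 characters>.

bitmap = FFFFF...

  1. create(a)  ⇒  F.......  {a→[0]}
  2. unlink(a)  ⇒  ........  {}
  3. create(b)  ⇒  F.......  {b→[0]}
  4. unlink(b)  ⇒  ........  {}
  5. create(a)  ⇒  F.......  {a→[0]}
  6. append(a, 2)  ⇒  FFF.....  {a→[0, 1, 2]}
  7. unlink(a)  ⇒  ........  {}
  8. create(b)  ⇒  F.......  {b→[0]}
  9. unlink(b)  ⇒  ........  {}
  10. create(a)  ⇒  F.......  {a→[0]}
  11. create(b)  ⇒  FF......  {a→[0]; b→[1]}
  12. append(a, 3)  ⇒  FFFFF...  {a→[0, 2, 3, 4]; b→[1]}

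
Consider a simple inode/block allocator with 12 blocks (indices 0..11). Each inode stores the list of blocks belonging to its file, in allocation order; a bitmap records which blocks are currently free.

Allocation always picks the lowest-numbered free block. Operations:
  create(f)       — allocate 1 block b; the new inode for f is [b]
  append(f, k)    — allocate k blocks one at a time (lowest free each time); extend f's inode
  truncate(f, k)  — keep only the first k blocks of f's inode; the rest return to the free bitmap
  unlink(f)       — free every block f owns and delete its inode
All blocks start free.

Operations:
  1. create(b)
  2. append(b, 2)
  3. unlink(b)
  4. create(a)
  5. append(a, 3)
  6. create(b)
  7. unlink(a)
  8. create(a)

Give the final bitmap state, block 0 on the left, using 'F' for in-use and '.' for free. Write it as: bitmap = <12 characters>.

bitmap = F...F.......

[1] create(b) — b=0 (map F...........)
[2] append(b, 2) — b=0,1,2 (map FFF.........)
[3] unlink(b) —  (map ............)
[4] create(a) — a=0 (map F...........)
[5] append(a, 3) — a=0,1,2,3 (map FFFF........)
[6] create(b) — a=0,1,2,3 b=4 (map FFFFF.......)
[7] unlink(a) — b=4 (map ....F.......)
[8] create(a) — a=0 b=4 (map F...F.......)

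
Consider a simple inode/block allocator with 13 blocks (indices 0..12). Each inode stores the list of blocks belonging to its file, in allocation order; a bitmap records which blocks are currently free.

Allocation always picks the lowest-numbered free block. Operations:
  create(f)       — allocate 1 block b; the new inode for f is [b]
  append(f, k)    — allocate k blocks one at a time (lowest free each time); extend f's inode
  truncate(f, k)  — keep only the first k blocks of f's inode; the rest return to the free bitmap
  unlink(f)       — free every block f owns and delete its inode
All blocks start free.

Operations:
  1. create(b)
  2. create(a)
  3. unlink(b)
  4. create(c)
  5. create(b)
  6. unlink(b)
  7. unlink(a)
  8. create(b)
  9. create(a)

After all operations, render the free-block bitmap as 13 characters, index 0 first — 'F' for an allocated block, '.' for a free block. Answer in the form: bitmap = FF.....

  1. create(b)  ⇒  F............  {b→[0]}
  2. create(a)  ⇒  FF...........  {a→[1]; b→[0]}
  3. unlink(b)  ⇒  .F...........  {a→[1]}
  4. create(c)  ⇒  FF...........  {a→[1]; c→[0]}
  5. create(b)  ⇒  FFF..........  {a→[1]; b→[2]; c→[0]}
  6. unlink(b)  ⇒  FF...........  {a→[1]; c→[0]}
  7. unlink(a)  ⇒  F............  {c→[0]}
  8. create(b)  ⇒  FF...........  {b→[1]; c→[0]}
  9. create(a)  ⇒  FFF..........  {a→[2]; b→[1]; c→[0]}

bitmap = FFF..........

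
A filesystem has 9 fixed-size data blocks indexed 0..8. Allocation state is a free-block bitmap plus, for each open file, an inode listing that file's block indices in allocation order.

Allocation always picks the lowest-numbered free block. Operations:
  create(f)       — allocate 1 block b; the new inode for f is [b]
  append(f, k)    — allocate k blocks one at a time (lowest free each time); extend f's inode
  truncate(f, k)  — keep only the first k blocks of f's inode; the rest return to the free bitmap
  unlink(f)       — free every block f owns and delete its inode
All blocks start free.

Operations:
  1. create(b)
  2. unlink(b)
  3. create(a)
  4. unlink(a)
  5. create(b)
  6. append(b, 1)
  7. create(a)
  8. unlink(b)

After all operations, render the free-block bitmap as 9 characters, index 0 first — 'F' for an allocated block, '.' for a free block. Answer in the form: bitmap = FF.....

bitmap = ..F......

  1. create(b)  ⇒  F........  {b→[0]}
  2. unlink(b)  ⇒  .........  {}
  3. create(a)  ⇒  F........  {a→[0]}
  4. unlink(a)  ⇒  .........  {}
  5. create(b)  ⇒  F........  {b→[0]}
  6. append(b, 1)  ⇒  FF.......  {b→[0, 1]}
  7. create(a)  ⇒  FFF......  {a→[2]; b→[0, 1]}
  8. unlink(b)  ⇒  ..F......  {a→[2]}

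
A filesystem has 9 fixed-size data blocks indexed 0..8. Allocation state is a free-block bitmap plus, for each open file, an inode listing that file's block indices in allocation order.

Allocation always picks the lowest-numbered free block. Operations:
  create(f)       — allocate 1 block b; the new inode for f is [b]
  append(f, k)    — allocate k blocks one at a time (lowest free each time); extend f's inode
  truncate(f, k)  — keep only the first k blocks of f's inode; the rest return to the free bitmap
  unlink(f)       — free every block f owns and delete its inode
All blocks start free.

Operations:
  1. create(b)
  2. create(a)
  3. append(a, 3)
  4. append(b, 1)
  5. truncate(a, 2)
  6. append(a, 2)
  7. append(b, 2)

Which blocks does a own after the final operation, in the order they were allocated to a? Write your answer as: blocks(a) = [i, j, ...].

blocks(a) = [1, 2, 3, 4]

after create(b) → b:[0]  free=[F........]
after create(a) → a:[1], b:[0]  free=[FF.......]
after append(a, 3) → a:[1, 2, 3, 4], b:[0]  free=[FFFFF....]
after append(b, 1) → a:[1, 2, 3, 4], b:[0, 5]  free=[FFFFFF...]
after truncate(a, 2) → a:[1, 2], b:[0, 5]  free=[FFF..F...]
after append(a, 2) → a:[1, 2, 3, 4], b:[0, 5]  free=[FFFFFF...]
after append(b, 2) → a:[1, 2, 3, 4], b:[0, 5, 6, 7]  free=[FFFFFFFF.]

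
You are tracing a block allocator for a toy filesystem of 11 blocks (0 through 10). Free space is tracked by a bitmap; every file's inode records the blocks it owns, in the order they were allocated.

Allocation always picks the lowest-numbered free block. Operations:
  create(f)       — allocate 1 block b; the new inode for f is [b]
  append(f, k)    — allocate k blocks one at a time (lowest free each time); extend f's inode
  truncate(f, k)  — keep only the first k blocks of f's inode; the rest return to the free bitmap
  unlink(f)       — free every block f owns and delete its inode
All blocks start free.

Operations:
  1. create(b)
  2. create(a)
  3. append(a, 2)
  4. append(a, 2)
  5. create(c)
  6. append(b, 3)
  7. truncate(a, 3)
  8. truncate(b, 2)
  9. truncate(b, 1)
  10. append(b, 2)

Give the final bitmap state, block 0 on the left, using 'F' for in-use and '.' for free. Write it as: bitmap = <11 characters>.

create(b): bitmap=F.......... | b=[0]
create(a): bitmap=FF......... | a=[1] b=[0]
append(a, 2): bitmap=FFFF....... | a=[1, 2, 3] b=[0]
append(a, 2): bitmap=FFFFFF..... | a=[1, 2, 3, 4, 5] b=[0]
create(c): bitmap=FFFFFFF.... | a=[1, 2, 3, 4, 5] b=[0] c=[6]
append(b, 3): bitmap=FFFFFFFFFF. | a=[1, 2, 3, 4, 5] b=[0, 7, 8, 9] c=[6]
truncate(a, 3): bitmap=FFFF..FFFF. | a=[1, 2, 3] b=[0, 7, 8, 9] c=[6]
truncate(b, 2): bitmap=FFFF..FF... | a=[1, 2, 3] b=[0, 7] c=[6]
truncate(b, 1): bitmap=FFFF..F.... | a=[1, 2, 3] b=[0] c=[6]
append(b, 2): bitmap=FFFFFFF.... | a=[1, 2, 3] b=[0, 4, 5] c=[6]

bitmap = FFFFFFF....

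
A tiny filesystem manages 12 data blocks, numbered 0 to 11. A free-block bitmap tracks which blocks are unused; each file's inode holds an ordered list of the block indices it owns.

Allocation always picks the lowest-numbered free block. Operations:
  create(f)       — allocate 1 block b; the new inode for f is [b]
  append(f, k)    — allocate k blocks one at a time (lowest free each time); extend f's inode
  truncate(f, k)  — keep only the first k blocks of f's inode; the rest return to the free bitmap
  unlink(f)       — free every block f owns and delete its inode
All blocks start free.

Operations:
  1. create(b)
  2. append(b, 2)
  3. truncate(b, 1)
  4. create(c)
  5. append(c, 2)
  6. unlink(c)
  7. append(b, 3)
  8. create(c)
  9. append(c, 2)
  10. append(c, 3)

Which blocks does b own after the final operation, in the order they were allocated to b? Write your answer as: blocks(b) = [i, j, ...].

create(b): bitmap=F........... | b=[0]
append(b, 2): bitmap=FFF......... | b=[0, 1, 2]
truncate(b, 1): bitmap=F........... | b=[0]
create(c): bitmap=FF.......... | b=[0] c=[1]
append(c, 2): bitmap=FFFF........ | b=[0] c=[1, 2, 3]
unlink(c): bitmap=F........... | b=[0]
append(b, 3): bitmap=FFFF........ | b=[0, 1, 2, 3]
create(c): bitmap=FFFFF....... | b=[0, 1, 2, 3] c=[4]
append(c, 2): bitmap=FFFFFFF..... | b=[0, 1, 2, 3] c=[4, 5, 6]
append(c, 3): bitmap=FFFFFFFFFF.. | b=[0, 1, 2, 3] c=[4, 5, 6, 7, 8, 9]

blocks(b) = [0, 1, 2, 3]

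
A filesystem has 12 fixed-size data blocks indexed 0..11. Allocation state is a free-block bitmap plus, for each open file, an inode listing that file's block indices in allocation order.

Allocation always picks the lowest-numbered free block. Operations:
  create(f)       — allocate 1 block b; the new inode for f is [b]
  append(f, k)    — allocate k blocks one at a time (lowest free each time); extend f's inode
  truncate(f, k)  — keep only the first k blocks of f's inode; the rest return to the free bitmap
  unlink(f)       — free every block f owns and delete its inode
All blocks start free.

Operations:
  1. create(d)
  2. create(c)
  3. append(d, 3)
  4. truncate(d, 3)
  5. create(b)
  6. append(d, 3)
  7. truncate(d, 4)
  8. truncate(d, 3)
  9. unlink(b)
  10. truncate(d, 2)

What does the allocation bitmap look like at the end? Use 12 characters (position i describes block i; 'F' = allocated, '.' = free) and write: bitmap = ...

bitmap = FFF.........

  1. create(d)  ⇒  F...........  {d→[0]}
  2. create(c)  ⇒  FF..........  {c→[1]; d→[0]}
  3. append(d, 3)  ⇒  FFFFF.......  {c→[1]; d→[0, 2, 3, 4]}
  4. truncate(d, 3)  ⇒  FFFF........  {c→[1]; d→[0, 2, 3]}
  5. create(b)  ⇒  FFFFF.......  {b→[4]; c→[1]; d→[0, 2, 3]}
  6. append(d, 3)  ⇒  FFFFFFFF....  {b→[4]; c→[1]; d→[0, 2, 3, 5, 6, 7]}
  7. truncate(d, 4)  ⇒  FFFFFF......  {b→[4]; c→[1]; d→[0, 2, 3, 5]}
  8. truncate(d, 3)  ⇒  FFFFF.......  {b→[4]; c→[1]; d→[0, 2, 3]}
  9. unlink(b)  ⇒  FFFF........  {c→[1]; d→[0, 2, 3]}
  10. truncate(d, 2)  ⇒  FFF.........  {c→[1]; d→[0, 2]}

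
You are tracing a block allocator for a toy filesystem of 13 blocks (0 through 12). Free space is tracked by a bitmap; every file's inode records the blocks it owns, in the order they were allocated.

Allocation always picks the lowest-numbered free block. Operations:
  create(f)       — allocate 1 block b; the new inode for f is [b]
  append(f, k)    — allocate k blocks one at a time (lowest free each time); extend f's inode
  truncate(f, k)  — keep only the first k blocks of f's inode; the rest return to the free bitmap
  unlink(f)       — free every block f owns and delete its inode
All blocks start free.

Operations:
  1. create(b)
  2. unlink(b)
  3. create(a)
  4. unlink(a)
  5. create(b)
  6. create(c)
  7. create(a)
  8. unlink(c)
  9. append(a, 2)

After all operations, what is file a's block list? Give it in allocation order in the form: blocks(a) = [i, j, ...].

after create(b) → b:[0]  free=[F............]
after unlink(b) →   free=[.............]
after create(a) → a:[0]  free=[F............]
after unlink(a) →   free=[.............]
after create(b) → b:[0]  free=[F............]
after create(c) → b:[0], c:[1]  free=[FF...........]
after create(a) → a:[2], b:[0], c:[1]  free=[FFF..........]
after unlink(c) → a:[2], b:[0]  free=[F.F..........]
after append(a, 2) → a:[2, 1, 3], b:[0]  free=[FFFF.........]

blocks(a) = [2, 1, 3]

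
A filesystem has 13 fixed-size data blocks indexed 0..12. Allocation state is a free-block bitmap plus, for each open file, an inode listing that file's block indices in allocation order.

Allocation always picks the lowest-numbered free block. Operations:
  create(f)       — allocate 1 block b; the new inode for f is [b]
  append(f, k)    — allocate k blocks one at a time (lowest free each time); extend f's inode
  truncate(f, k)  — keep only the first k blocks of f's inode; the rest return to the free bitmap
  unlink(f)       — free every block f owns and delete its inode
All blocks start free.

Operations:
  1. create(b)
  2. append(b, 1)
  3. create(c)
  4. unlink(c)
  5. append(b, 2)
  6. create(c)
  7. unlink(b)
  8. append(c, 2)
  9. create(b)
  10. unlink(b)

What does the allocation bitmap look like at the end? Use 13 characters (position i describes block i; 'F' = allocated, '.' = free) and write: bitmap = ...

[1] create(b) — b=0 (map F............)
[2] append(b, 1) — b=0,1 (map FF...........)
[3] create(c) — b=0,1 c=2 (map FFF..........)
[4] unlink(c) — b=0,1 (map FF...........)
[5] append(b, 2) — b=0,1,2,3 (map FFFF.........)
[6] create(c) — b=0,1,2,3 c=4 (map FFFFF........)
[7] unlink(b) — c=4 (map ....F........)
[8] append(c, 2) — c=4,0,1 (map FF..F........)
[9] create(b) — b=2 c=4,0,1 (map FFF.F........)
[10] unlink(b) — c=4,0,1 (map FF..F........)

bitmap = FF..F........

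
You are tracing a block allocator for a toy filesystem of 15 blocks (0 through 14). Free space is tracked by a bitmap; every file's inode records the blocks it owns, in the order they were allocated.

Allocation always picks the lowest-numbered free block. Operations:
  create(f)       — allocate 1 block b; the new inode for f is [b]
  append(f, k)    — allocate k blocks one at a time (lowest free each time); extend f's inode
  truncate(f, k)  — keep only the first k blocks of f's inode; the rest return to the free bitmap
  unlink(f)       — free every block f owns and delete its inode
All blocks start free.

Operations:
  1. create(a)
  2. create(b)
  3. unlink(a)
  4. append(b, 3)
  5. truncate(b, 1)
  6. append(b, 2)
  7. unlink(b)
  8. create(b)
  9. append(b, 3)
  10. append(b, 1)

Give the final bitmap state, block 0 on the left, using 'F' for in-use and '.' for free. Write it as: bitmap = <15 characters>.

after create(a) → a:[0]  free=[F..............]
after create(b) → a:[0], b:[1]  free=[FF.............]
after unlink(a) → b:[1]  free=[.F.............]
after append(b, 3) → b:[1, 0, 2, 3]  free=[FFFF...........]
after truncate(b, 1) → b:[1]  free=[.F.............]
after append(b, 2) → b:[1, 0, 2]  free=[FFF............]
after unlink(b) →   free=[...............]
after create(b) → b:[0]  free=[F..............]
after append(b, 3) → b:[0, 1, 2, 3]  free=[FFFF...........]
after append(b, 1) → b:[0, 1, 2, 3, 4]  free=[FFFFF..........]

bitmap = FFFFF..........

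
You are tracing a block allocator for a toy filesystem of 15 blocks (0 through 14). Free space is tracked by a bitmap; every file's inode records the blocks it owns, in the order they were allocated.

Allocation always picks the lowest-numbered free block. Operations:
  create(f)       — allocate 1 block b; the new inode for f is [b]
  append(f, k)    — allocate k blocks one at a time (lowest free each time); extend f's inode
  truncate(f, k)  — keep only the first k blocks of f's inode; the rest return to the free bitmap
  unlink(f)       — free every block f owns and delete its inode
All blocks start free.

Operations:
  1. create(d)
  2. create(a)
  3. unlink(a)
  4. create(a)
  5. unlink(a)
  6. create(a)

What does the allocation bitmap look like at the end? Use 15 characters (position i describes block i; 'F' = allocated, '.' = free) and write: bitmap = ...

  1. create(d)  ⇒  F..............  {d→[0]}
  2. create(a)  ⇒  FF.............  {a→[1]; d→[0]}
  3. unlink(a)  ⇒  F..............  {d→[0]}
  4. create(a)  ⇒  FF.............  {a→[1]; d→[0]}
  5. unlink(a)  ⇒  F..............  {d→[0]}
  6. create(a)  ⇒  FF.............  {a→[1]; d→[0]}

bitmap = FF.............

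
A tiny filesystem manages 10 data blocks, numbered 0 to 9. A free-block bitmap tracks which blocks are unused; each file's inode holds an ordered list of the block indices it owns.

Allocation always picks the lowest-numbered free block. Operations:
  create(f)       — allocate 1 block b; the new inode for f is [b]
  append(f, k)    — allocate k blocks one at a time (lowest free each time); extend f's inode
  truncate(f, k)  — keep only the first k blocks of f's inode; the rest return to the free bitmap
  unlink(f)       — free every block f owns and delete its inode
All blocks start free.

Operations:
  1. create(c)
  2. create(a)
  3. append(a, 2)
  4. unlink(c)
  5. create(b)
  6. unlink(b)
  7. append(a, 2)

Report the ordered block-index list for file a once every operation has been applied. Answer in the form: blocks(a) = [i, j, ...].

blocks(a) = [1, 2, 3, 0, 4]

[1] create(c) — c=0 (map F.........)
[2] create(a) — a=1 c=0 (map FF........)
[3] append(a, 2) — a=1,2,3 c=0 (map FFFF......)
[4] unlink(c) — a=1,2,3 (map .FFF......)
[5] create(b) — a=1,2,3 b=0 (map FFFF......)
[6] unlink(b) — a=1,2,3 (map .FFF......)
[7] append(a, 2) — a=1,2,3,0,4 (map FFFFF.....)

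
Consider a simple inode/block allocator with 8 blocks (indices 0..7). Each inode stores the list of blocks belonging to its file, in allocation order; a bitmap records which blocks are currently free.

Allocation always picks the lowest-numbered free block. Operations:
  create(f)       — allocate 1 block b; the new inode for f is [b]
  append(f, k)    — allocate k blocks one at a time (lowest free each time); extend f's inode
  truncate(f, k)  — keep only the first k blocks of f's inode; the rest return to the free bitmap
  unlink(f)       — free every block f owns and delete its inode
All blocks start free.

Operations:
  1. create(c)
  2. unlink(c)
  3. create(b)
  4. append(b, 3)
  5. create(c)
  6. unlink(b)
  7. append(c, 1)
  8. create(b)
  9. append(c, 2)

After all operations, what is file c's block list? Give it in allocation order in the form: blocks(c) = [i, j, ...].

blocks(c) = [4, 0, 2, 3]

[1] create(c) — c=0 (map F.......)
[2] unlink(c) —  (map ........)
[3] create(b) — b=0 (map F.......)
[4] append(b, 3) — b=0,1,2,3 (map FFFF....)
[5] create(c) — b=0,1,2,3 c=4 (map FFFFF...)
[6] unlink(b) — c=4 (map ....F...)
[7] append(c, 1) — c=4,0 (map F...F...)
[8] create(b) — b=1 c=4,0 (map FF..F...)
[9] append(c, 2) — b=1 c=4,0,2,3 (map FFFFF...)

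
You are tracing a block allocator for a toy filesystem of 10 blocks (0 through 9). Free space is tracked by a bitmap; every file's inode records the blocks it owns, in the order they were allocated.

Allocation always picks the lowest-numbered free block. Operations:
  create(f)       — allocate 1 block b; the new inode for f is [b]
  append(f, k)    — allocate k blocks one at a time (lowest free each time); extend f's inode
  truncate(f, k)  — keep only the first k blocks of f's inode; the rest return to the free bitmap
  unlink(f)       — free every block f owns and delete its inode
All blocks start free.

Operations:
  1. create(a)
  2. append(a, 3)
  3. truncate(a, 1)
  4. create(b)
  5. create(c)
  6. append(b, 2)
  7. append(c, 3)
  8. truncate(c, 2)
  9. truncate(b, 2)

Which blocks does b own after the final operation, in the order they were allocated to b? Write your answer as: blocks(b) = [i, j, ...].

after create(a) → a:[0]  free=[F.........]
after append(a, 3) → a:[0, 1, 2, 3]  free=[FFFF......]
after truncate(a, 1) → a:[0]  free=[F.........]
after create(b) → a:[0], b:[1]  free=[FF........]
after create(c) → a:[0], b:[1], c:[2]  free=[FFF.......]
after append(b, 2) → a:[0], b:[1, 3, 4], c:[2]  free=[FFFFF.....]
after append(c, 3) → a:[0], b:[1, 3, 4], c:[2, 5, 6, 7]  free=[FFFFFFFF..]
after truncate(c, 2) → a:[0], b:[1, 3, 4], c:[2, 5]  free=[FFFFFF....]
after truncate(b, 2) → a:[0], b:[1, 3], c:[2, 5]  free=[FFFF.F....]

blocks(b) = [1, 3]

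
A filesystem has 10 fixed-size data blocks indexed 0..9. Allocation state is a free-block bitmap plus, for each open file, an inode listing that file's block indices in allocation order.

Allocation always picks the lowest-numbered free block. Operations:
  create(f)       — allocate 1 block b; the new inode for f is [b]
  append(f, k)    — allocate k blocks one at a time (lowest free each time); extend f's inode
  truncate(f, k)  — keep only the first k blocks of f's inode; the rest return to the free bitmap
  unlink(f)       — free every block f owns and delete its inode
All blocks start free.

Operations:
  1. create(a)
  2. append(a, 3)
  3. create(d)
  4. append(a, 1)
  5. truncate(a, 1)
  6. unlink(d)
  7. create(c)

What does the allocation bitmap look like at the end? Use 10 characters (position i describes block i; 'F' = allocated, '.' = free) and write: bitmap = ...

bitmap = FF........

after create(a) → a:[0]  free=[F.........]
after append(a, 3) → a:[0, 1, 2, 3]  free=[FFFF......]
after create(d) → a:[0, 1, 2, 3], d:[4]  free=[FFFFF.....]
after append(a, 1) → a:[0, 1, 2, 3, 5], d:[4]  free=[FFFFFF....]
after truncate(a, 1) → a:[0], d:[4]  free=[F...F.....]
after unlink(d) → a:[0]  free=[F.........]
after create(c) → a:[0], c:[1]  free=[FF........]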